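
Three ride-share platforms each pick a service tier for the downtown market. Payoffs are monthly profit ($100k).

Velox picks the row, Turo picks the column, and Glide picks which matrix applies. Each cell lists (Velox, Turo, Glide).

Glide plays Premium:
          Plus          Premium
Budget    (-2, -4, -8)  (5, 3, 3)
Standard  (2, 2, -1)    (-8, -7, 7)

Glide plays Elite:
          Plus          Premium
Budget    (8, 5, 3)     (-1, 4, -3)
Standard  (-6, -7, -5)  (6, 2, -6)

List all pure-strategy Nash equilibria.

Velox against (Plus, Premium): payoffs -2, 2 → best response Standard.
Velox against (Plus, Elite): payoffs 8, -6 → best response Budget.
Velox against (Premium, Premium): payoffs 5, -8 → best response Budget.
Velox against (Premium, Elite): payoffs -1, 6 → best response Standard.
Turo against (Budget, Premium): payoffs -4, 3 → best response Premium.
Turo against (Budget, Elite): payoffs 5, 4 → best response Plus.
Turo against (Standard, Premium): payoffs 2, -7 → best response Plus.
Turo against (Standard, Elite): payoffs -7, 2 → best response Premium.
Glide against (Budget, Plus): payoffs -8, 3 → best response Elite.
Glide against (Budget, Premium): payoffs 3, -3 → best response Premium.
Glide against (Standard, Plus): payoffs -1, -5 → best response Premium.
Glide against (Standard, Premium): payoffs 7, -6 → best response Premium.
Mutual best responses: (Budget, Plus, Elite); (Budget, Premium, Premium); (Standard, Plus, Premium).

(Budget, Plus, Elite), (Budget, Premium, Premium), (Standard, Plus, Premium)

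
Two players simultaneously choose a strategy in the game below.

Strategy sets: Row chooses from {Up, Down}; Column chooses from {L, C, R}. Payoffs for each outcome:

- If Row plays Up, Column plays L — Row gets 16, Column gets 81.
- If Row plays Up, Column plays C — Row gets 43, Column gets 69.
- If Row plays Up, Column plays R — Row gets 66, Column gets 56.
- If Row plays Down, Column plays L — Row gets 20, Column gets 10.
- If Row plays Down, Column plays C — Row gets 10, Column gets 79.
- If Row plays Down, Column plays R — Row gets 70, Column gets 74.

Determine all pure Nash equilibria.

Row against L: payoffs 16, 20 → best response Down.
Row against C: payoffs 43, 10 → best response Up.
Row against R: payoffs 66, 70 → best response Down.
Column against Up: payoffs 81, 69, 56 → best response L.
Column against Down: payoffs 10, 79, 74 → best response C.
No profile is a mutual best response for all players.

There is no pure-strategy Nash equilibrium.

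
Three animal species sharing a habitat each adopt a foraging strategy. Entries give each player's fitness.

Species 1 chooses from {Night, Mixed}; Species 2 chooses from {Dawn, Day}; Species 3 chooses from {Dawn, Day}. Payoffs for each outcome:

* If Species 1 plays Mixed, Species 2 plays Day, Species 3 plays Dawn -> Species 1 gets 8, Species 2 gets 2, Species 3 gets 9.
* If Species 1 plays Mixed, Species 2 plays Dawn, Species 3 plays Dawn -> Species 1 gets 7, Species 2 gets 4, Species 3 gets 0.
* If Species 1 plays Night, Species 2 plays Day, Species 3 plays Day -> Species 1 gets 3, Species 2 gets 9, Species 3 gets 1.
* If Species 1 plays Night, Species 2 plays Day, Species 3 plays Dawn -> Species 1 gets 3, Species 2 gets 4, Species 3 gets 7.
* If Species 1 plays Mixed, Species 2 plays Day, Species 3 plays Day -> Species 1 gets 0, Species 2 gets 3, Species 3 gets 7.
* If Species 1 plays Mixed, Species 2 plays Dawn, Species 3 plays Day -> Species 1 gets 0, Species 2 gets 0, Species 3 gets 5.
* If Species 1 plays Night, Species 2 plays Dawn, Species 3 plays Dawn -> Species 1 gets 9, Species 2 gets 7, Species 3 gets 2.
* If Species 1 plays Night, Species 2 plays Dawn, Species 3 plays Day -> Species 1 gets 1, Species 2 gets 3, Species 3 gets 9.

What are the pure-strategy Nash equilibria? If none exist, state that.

Species 1 against (Dawn, Dawn): payoffs 9, 7 → best response Night.
Species 1 against (Dawn, Day): payoffs 1, 0 → best response Night.
Species 1 against (Day, Dawn): payoffs 3, 8 → best response Mixed.
Species 1 against (Day, Day): payoffs 3, 0 → best response Night.
Species 2 against (Night, Dawn): payoffs 7, 4 → best response Dawn.
Species 2 against (Night, Day): payoffs 3, 9 → best response Day.
Species 2 against (Mixed, Dawn): payoffs 4, 2 → best response Dawn.
Species 2 against (Mixed, Day): payoffs 0, 3 → best response Day.
Species 3 against (Night, Dawn): payoffs 2, 9 → best response Day.
Species 3 against (Night, Day): payoffs 7, 1 → best response Dawn.
Species 3 against (Mixed, Dawn): payoffs 0, 5 → best response Day.
Species 3 against (Mixed, Day): payoffs 9, 7 → best response Dawn.
No profile is a mutual best response for all players.

none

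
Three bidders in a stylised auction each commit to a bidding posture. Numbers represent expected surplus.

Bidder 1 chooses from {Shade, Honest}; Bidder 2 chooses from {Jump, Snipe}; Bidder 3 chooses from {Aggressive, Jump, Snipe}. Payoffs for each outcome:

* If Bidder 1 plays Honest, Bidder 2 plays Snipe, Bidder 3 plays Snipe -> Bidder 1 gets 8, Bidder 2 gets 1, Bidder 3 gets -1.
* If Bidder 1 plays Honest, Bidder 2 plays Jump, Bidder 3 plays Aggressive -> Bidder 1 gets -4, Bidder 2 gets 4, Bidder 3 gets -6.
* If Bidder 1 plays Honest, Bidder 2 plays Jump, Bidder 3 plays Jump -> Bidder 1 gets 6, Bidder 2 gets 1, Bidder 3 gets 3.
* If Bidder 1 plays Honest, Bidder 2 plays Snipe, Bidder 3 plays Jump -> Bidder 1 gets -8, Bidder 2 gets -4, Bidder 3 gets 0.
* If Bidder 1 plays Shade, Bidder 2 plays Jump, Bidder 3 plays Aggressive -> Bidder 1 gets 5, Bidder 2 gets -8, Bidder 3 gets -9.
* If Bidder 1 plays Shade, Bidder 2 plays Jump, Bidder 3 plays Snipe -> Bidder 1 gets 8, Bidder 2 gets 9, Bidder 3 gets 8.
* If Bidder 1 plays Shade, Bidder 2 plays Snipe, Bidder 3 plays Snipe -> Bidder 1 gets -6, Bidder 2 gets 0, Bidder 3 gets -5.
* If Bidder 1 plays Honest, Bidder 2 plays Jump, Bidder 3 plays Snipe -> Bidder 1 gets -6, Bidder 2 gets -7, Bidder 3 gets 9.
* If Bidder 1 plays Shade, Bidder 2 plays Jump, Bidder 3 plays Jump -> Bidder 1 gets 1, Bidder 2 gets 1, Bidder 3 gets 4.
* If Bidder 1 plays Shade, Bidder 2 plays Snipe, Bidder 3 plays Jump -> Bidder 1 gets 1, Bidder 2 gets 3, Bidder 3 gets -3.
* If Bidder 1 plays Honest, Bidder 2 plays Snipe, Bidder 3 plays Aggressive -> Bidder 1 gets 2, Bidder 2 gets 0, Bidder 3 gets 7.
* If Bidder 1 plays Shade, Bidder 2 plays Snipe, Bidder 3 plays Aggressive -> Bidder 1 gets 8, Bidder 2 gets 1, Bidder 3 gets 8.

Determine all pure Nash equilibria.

For each strategy profile, look for a profitable unilateral deviation.
(Shade, Jump, Aggressive): Bidder 2 can switch to Snipe (-8 → 1). Not NE.
(Shade, Jump, Jump): Bidder 1 can switch to Honest (1 → 6). Not NE.
(Shade, Jump, Snipe): Bidder 1 gets 8, best alternative -6; Bidder 2 gets 9, best alternative 0; Bidder 3 gets 8, best alternative 4. No profitable deviation — NE.
(Shade, Snipe, Aggressive): Bidder 1 gets 8, best alternative 2; Bidder 2 gets 1, best alternative -8; Bidder 3 gets 8, best alternative -3. No profitable deviation — NE.
(Shade, Snipe, Jump): Bidder 3 can switch to Aggressive (-3 → 8). Not NE.
(Shade, Snipe, Snipe): Bidder 1 can switch to Honest (-6 → 8). Not NE.
(Honest, Jump, Aggressive): Bidder 1 can switch to Shade (-4 → 5). Not NE.
(Honest, Jump, Jump): Bidder 3 can switch to Snipe (3 → 9). Not NE.
(Honest, Jump, Snipe): Bidder 1 can switch to Shade (-6 → 8). Not NE.
(Honest, Snipe, Aggressive): Bidder 1 can switch to Shade (2 → 8). Not NE.
(Honest, Snipe, Jump): Bidder 1 can switch to Shade (-8 → 1). Not NE.
(Honest, Snipe, Snipe): Bidder 3 can switch to Aggressive (-1 → 7). Not NE.

The pure Nash equilibria are (Shade, Jump, Snipe); (Shade, Snipe, Aggressive).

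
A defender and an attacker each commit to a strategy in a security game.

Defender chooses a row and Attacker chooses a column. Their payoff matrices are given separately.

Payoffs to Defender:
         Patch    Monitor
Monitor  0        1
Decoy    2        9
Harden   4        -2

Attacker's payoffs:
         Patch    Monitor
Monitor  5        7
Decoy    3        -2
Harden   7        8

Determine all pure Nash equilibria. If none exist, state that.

No pure-strategy Nash equilibrium.

For each player, find the best response to each opponent profile; mutual best responses are the pure NE.
Defender against Patch: payoffs 0, 2, 4 → best response Harden.
Defender against Monitor: payoffs 1, 9, -2 → best response Decoy.
Attacker against Monitor: payoffs 5, 7 → best response Monitor.
Attacker against Decoy: payoffs 3, -2 → best response Patch.
Attacker against Harden: payoffs 7, 8 → best response Monitor.
No profile is a mutual best response for all players.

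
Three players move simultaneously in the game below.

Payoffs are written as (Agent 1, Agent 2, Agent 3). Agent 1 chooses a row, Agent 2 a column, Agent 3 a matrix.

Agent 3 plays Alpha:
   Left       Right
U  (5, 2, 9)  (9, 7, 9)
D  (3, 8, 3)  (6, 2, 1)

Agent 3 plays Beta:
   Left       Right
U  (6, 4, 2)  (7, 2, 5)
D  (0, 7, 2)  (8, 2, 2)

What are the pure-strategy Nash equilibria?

For each strategy profile, look for a profitable unilateral deviation.
(U, Left, Alpha): Agent 2 can switch to Right (2 → 7). Not NE.
(U, Left, Beta): Agent 3 can switch to Alpha (2 → 9). Not NE.
(U, Right, Alpha): Agent 1 gets 9, best alternative 6; Agent 2 gets 7, best alternative 2; Agent 3 gets 9, best alternative 5. No profitable deviation — NE.
(U, Right, Beta): Agent 1 can switch to D (7 → 8). Not NE.
(D, Left, Alpha): Agent 1 can switch to U (3 → 5). Not NE.
(D, Left, Beta): Agent 1 can switch to U (0 → 6). Not NE.
(D, Right, Alpha): Agent 1 can switch to U (6 → 9). Not NE.
(D, Right, Beta): Agent 2 can switch to Left (2 → 7). Not NE.

(U, Right, Alpha)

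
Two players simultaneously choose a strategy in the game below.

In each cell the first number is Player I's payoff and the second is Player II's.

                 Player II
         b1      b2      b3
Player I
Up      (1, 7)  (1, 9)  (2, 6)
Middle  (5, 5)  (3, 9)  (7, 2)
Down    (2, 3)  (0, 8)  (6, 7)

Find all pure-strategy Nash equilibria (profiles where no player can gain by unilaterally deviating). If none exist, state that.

(Middle, b2)

Player I against b1: payoffs 1, 5, 2 → best response Middle.
Player I against b2: payoffs 1, 3, 0 → best response Middle.
Player I against b3: payoffs 2, 7, 6 → best response Middle.
Player II against Up: payoffs 7, 9, 6 → best response b2.
Player II against Middle: payoffs 5, 9, 2 → best response b2.
Player II against Down: payoffs 3, 8, 7 → best response b2.
Mutual best responses: (Middle, b2).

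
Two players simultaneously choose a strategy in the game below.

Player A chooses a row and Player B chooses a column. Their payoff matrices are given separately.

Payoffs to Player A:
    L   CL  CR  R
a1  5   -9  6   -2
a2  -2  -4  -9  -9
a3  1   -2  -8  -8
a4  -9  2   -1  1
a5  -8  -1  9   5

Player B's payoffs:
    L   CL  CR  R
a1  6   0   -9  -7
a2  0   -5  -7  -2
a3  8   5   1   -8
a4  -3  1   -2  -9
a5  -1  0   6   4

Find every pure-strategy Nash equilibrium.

For each strategy profile, look for a profitable unilateral deviation.
(a1, L): Player A gets 5, best alternative 1; Player B gets 6, best alternative 0. No profitable deviation — NE.
(a1, CL): Player A can switch to a2 (-9 → -4). Not NE.
(a1, CR): Player A can switch to a5 (6 → 9). Not NE.
(a1, R): Player A can switch to a4 (-2 → 1). Not NE.
(a2, L): Player A can switch to a1 (-2 → 5). Not NE.
(a2, CL): Player A can switch to a3 (-4 → -2). Not NE.
(a2, CR): Player A can switch to a1 (-9 → 6). Not NE.
(a4, CL): Player A gets 2, best alternative -1; Player B gets 1, best alternative -2. No profitable deviation — NE.
(a5, CR): Player A gets 9, best alternative 6; Player B gets 6, best alternative 4. No profitable deviation — NE.
(The remaining 11 profiles each have a profitable deviation by the same check.)

Pure-strategy Nash equilibria: (a1, L), (a4, CL), (a5, CR)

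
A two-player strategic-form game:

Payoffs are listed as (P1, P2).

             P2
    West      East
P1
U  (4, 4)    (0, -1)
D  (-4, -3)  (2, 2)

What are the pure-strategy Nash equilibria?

P1 against West: payoffs 4, -4 → best response U.
P1 against East: payoffs 0, 2 → best response D.
P2 against U: payoffs 4, -1 → best response West.
P2 against D: payoffs -3, 2 → best response East.
Mutual best responses: (U, West); (D, East).

The pure Nash equilibria are (U, West), (D, East).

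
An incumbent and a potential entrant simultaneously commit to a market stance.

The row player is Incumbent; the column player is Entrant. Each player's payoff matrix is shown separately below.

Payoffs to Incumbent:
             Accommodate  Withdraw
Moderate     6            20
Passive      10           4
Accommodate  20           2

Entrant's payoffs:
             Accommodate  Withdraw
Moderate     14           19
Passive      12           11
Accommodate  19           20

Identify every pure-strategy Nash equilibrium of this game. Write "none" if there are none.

For each strategy profile, look for a profitable unilateral deviation.
(Moderate, Accommodate): Incumbent can switch to Passive (6 → 10). Not NE.
(Moderate, Withdraw): Incumbent gets 20, best alternative 4; Entrant gets 19, best alternative 14. No profitable deviation — NE.
(Passive, Accommodate): Incumbent can switch to Accommodate (10 → 20). Not NE.
(Passive, Withdraw): Incumbent can switch to Moderate (4 → 20). Not NE.
(Accommodate, Accommodate): Entrant can switch to Withdraw (19 → 20). Not NE.
(Accommodate, Withdraw): Incumbent can switch to Moderate (2 → 20). Not NE.

The unique pure-strategy Nash equilibrium is (Moderate, Withdraw).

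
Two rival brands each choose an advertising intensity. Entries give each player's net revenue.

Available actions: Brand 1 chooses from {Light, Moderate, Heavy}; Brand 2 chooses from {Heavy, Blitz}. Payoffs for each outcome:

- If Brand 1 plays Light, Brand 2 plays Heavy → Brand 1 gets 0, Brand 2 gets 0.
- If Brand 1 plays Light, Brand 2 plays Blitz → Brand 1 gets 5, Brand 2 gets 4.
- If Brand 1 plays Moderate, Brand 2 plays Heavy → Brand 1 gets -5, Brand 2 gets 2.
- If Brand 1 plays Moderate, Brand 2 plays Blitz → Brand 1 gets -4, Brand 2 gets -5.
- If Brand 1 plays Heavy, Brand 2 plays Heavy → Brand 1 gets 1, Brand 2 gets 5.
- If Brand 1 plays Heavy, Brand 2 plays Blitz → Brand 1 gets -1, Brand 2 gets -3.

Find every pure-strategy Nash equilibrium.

(Light, Blitz); (Heavy, Heavy)

Brand 1 against Heavy: payoffs 0, -5, 1 → best response Heavy.
Brand 1 against Blitz: payoffs 5, -4, -1 → best response Light.
Brand 2 against Light: payoffs 0, 4 → best response Blitz.
Brand 2 against Moderate: payoffs 2, -5 → best response Heavy.
Brand 2 against Heavy: payoffs 5, -3 → best response Heavy.
Mutual best responses: (Light, Blitz); (Heavy, Heavy).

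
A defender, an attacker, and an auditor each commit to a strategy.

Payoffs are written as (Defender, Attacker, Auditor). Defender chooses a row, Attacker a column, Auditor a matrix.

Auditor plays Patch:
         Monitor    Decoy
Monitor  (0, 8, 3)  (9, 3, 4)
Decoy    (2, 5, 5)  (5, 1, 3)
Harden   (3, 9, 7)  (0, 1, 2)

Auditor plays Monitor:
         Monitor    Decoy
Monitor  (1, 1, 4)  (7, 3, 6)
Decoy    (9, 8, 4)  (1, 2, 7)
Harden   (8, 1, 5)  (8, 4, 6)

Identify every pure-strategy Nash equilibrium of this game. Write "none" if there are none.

(Harden, Monitor, Patch), (Harden, Decoy, Monitor)

Defender against (Monitor, Patch): payoffs 0, 2, 3 → best response Harden.
Defender against (Monitor, Monitor): payoffs 1, 9, 8 → best response Decoy.
Defender against (Decoy, Patch): payoffs 9, 5, 0 → best response Monitor.
Defender against (Decoy, Monitor): payoffs 7, 1, 8 → best response Harden.
Attacker against (Monitor, Patch): payoffs 8, 3 → best response Monitor.
Attacker against (Monitor, Monitor): payoffs 1, 3 → best response Decoy.
Attacker against (Decoy, Patch): payoffs 5, 1 → best response Monitor.
Attacker against (Decoy, Monitor): payoffs 8, 2 → best response Monitor.
Attacker against (Harden, Patch): payoffs 9, 1 → best response Monitor.
Attacker against (Harden, Monitor): payoffs 1, 4 → best response Decoy.
Auditor against (Monitor, Monitor): payoffs 3, 4 → best response Monitor.
Auditor against (Monitor, Decoy): payoffs 4, 6 → best response Monitor.
Auditor against (Decoy, Monitor): payoffs 5, 4 → best response Patch.
Auditor against (Decoy, Decoy): payoffs 3, 7 → best response Monitor.
Auditor against (Harden, Monitor): payoffs 7, 5 → best response Patch.
Auditor against (Harden, Decoy): payoffs 2, 6 → best response Monitor.
Mutual best responses: (Harden, Monitor, Patch); (Harden, Decoy, Monitor).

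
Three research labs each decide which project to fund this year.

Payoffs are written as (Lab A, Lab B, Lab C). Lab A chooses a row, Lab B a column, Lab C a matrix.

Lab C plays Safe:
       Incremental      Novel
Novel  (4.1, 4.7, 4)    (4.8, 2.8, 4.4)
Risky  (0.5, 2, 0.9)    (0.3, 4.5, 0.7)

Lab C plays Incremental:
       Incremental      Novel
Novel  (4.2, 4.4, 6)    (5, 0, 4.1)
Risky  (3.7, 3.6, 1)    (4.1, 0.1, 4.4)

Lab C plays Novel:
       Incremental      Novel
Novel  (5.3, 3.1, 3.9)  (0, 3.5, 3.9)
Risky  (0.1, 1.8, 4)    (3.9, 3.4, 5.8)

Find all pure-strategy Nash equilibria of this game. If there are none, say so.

The pure Nash equilibria are (Novel, Incremental, Incremental), (Risky, Novel, Novel).

Lab A against (Incremental, Safe): payoffs 4.1, 0.5 → best response Novel.
Lab A against (Incremental, Incremental): payoffs 4.2, 3.7 → best response Novel.
Lab A against (Incremental, Novel): payoffs 5.3, 0.1 → best response Novel.
Lab A against (Novel, Safe): payoffs 4.8, 0.3 → best response Novel.
Lab A against (Novel, Incremental): payoffs 5, 4.1 → best response Novel.
Lab A against (Novel, Novel): payoffs 0, 3.9 → best response Risky.
Lab B against (Novel, Safe): payoffs 4.7, 2.8 → best response Incremental.
Lab B against (Novel, Incremental): payoffs 4.4, 0 → best response Incremental.
Lab B against (Novel, Novel): payoffs 3.1, 3.5 → best response Novel.
Lab B against (Risky, Safe): payoffs 2, 4.5 → best response Novel.
Lab B against (Risky, Incremental): payoffs 3.6, 0.1 → best response Incremental.
Lab B against (Risky, Novel): payoffs 1.8, 3.4 → best response Novel.
Lab C against (Novel, Incremental): payoffs 4, 6, 3.9 → best response Incremental.
Lab C against (Novel, Novel): payoffs 4.4, 4.1, 3.9 → best response Safe.
Lab C against (Risky, Incremental): payoffs 0.9, 1, 4 → best response Novel.
Lab C against (Risky, Novel): payoffs 0.7, 4.4, 5.8 → best response Novel.
Mutual best responses: (Novel, Incremental, Incremental); (Risky, Novel, Novel).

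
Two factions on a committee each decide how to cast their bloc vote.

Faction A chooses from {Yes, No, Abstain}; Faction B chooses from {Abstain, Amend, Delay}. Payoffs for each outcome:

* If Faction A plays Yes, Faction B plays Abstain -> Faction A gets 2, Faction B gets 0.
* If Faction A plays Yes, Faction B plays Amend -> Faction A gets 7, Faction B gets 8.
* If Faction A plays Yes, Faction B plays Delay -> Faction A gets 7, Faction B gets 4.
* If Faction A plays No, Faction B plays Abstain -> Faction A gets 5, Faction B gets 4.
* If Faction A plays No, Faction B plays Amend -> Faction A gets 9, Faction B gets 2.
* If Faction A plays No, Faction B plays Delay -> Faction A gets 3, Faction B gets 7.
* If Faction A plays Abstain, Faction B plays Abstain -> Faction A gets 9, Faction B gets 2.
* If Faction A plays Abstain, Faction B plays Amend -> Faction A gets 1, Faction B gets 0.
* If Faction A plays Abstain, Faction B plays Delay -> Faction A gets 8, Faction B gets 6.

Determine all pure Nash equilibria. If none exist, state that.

The unique pure-strategy Nash equilibrium is (Abstain, Delay).

Faction A against Abstain: payoffs 2, 5, 9 → best response Abstain.
Faction A against Amend: payoffs 7, 9, 1 → best response No.
Faction A against Delay: payoffs 7, 3, 8 → best response Abstain.
Faction B against Yes: payoffs 0, 8, 4 → best response Amend.
Faction B against No: payoffs 4, 2, 7 → best response Delay.
Faction B against Abstain: payoffs 2, 0, 6 → best response Delay.
Mutual best responses: (Abstain, Delay).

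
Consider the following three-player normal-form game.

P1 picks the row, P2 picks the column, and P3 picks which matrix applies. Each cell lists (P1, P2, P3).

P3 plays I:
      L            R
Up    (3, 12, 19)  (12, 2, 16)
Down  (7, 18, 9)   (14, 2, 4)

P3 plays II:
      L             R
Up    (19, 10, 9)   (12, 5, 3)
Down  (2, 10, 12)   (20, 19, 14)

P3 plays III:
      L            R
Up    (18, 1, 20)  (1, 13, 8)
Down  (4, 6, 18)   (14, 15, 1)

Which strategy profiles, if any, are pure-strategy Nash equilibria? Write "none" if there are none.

P1 against (L, I): payoffs 3, 7 → best response Down.
P1 against (L, II): payoffs 19, 2 → best response Up.
P1 against (L, III): payoffs 18, 4 → best response Up.
P1 against (R, I): payoffs 12, 14 → best response Down.
P1 against (R, II): payoffs 12, 20 → best response Down.
P1 against (R, III): payoffs 1, 14 → best response Down.
P2 against (Up, I): payoffs 12, 2 → best response L.
P2 against (Up, II): payoffs 10, 5 → best response L.
P2 against (Up, III): payoffs 1, 13 → best response R.
P2 against (Down, I): payoffs 18, 2 → best response L.
P2 against (Down, II): payoffs 10, 19 → best response R.
P2 against (Down, III): payoffs 6, 15 → best response R.
P3 against (Up, L): payoffs 19, 9, 20 → best response III.
P3 against (Up, R): payoffs 16, 3, 8 → best response I.
P3 against (Down, L): payoffs 9, 12, 18 → best response III.
P3 against (Down, R): payoffs 4, 14, 1 → best response II.
Mutual best responses: (Down, R, II).

Pure NE: (Down, R, II)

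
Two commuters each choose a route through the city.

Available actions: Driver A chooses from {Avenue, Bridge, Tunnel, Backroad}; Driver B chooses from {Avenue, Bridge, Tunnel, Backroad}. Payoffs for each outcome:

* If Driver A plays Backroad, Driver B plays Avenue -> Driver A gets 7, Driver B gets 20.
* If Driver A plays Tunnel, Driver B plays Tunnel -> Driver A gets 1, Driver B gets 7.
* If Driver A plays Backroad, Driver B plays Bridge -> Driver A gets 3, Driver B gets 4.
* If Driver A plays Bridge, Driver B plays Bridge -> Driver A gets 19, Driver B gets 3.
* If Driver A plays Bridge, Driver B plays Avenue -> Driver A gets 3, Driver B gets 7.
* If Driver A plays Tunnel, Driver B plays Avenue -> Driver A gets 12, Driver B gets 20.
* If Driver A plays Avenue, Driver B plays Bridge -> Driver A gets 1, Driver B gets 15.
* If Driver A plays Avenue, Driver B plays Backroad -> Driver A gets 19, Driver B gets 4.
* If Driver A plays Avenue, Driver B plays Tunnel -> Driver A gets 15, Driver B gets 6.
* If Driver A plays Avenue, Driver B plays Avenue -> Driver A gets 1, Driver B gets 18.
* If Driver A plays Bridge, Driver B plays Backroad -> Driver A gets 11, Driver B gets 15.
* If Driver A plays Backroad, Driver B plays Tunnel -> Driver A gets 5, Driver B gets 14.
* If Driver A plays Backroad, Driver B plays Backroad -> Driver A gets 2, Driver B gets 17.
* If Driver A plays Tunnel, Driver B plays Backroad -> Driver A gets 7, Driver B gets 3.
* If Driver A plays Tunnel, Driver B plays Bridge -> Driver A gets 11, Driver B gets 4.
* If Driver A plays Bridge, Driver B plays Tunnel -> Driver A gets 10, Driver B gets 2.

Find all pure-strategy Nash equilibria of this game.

The unique pure-strategy Nash equilibrium is (Tunnel, Avenue).

For each strategy profile, look for a profitable unilateral deviation.
(Avenue, Avenue): Driver A can switch to Bridge (1 → 3). Not NE.
(Avenue, Bridge): Driver A can switch to Bridge (1 → 19). Not NE.
(Avenue, Tunnel): Driver B can switch to Avenue (6 → 18). Not NE.
(Avenue, Backroad): Driver B can switch to Avenue (4 → 18). Not NE.
(Bridge, Avenue): Driver A can switch to Tunnel (3 → 12). Not NE.
(Bridge, Bridge): Driver B can switch to Avenue (3 → 7). Not NE.
(Bridge, Tunnel): Driver A can switch to Avenue (10 → 15). Not NE.
(Bridge, Backroad): Driver A can switch to Avenue (11 → 19). Not NE.
(Tunnel, Avenue): Driver A gets 12, best alternative 7; Driver B gets 20, best alternative 7. No profitable deviation — NE.
(Tunnel, Bridge): Driver A can switch to Bridge (11 → 19). Not NE.
(Tunnel, Tunnel): Driver A can switch to Avenue (1 → 15). Not NE.
(The remaining 5 profiles each have a profitable deviation by the same check.)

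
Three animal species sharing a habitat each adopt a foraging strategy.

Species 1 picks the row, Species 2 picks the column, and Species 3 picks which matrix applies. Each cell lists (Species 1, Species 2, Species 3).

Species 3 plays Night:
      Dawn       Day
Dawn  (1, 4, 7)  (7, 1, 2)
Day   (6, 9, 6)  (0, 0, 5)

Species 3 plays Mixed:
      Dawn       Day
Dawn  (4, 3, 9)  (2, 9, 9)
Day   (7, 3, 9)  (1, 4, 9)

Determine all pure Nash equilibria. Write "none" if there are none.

(Dawn, Day, Mixed)

(Dawn, Dawn, Night): Species 1 can switch to Day (1 → 6). Not NE.
(Dawn, Dawn, Mixed): Species 1 can switch to Day (4 → 7). Not NE.
(Dawn, Day, Night): Species 2 can switch to Dawn (1 → 4). Not NE.
(Dawn, Day, Mixed): Species 1 gets 2, best alternative 1; Species 2 gets 9, best alternative 3; Species 3 gets 9, best alternative 2. No profitable deviation — NE.
(Day, Dawn, Night): Species 3 can switch to Mixed (6 → 9). Not NE.
(Day, Dawn, Mixed): Species 2 can switch to Day (3 → 4). Not NE.
(Day, Day, Night): Species 1 can switch to Dawn (0 → 7). Not NE.
(Day, Day, Mixed): Species 1 can switch to Dawn (1 → 2). Not NE.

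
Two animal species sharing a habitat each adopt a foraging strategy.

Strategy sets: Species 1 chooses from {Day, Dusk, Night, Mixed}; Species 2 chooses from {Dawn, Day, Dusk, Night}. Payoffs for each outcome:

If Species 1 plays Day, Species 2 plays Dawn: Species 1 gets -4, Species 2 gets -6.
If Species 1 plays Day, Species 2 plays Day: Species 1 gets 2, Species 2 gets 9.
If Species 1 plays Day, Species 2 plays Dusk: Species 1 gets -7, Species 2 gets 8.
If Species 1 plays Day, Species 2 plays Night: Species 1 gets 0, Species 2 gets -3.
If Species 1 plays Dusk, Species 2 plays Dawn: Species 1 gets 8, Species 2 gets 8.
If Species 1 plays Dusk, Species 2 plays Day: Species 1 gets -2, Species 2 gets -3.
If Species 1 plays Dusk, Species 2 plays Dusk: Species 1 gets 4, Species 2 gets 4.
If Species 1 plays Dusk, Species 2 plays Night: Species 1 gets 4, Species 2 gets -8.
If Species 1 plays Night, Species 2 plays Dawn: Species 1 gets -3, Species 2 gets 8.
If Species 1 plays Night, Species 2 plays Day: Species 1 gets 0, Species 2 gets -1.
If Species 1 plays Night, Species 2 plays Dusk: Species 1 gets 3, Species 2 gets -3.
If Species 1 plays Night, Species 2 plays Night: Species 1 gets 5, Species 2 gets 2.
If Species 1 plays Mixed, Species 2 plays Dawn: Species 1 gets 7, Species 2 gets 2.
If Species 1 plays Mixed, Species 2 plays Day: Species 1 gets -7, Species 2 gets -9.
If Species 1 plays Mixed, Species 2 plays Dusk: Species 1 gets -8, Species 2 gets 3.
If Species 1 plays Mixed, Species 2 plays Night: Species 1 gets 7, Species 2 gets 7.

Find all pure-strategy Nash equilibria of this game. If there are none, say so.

The pure Nash equilibria are (Day, Day), (Dusk, Dawn), (Mixed, Night).

(Day, Dawn): Species 1 can switch to Dusk (-4 → 8). Not NE.
(Day, Day): Species 1 gets 2, best alternative 0; Species 2 gets 9, best alternative 8. No profitable deviation — NE.
(Day, Dusk): Species 1 can switch to Dusk (-7 → 4). Not NE.
(Day, Night): Species 1 can switch to Dusk (0 → 4). Not NE.
(Dusk, Dawn): Species 1 gets 8, best alternative 7; Species 2 gets 8, best alternative 4. No profitable deviation — NE.
(Dusk, Day): Species 1 can switch to Day (-2 → 2). Not NE.
(Dusk, Dusk): Species 2 can switch to Dawn (4 → 8). Not NE.
(Dusk, Night): Species 1 can switch to Night (4 → 5). Not NE.
(Night, Dawn): Species 1 can switch to Dusk (-3 → 8). Not NE.
(Night, Day): Species 1 can switch to Day (0 → 2). Not NE.
(Night, Dusk): Species 1 can switch to Dusk (3 → 4). Not NE.
(Night, Night): Species 1 can switch to Mixed (5 → 7). Not NE.
(Mixed, Dawn): Species 1 can switch to Dusk (7 → 8). Not NE.
(Mixed, Day): Species 1 can switch to Day (-7 → 2). Not NE.
(Mixed, Night): Species 1 gets 7, best alternative 5; Species 2 gets 7, best alternative 3. No profitable deviation — NE.
(The remaining 1 profile has a profitable deviation by the same check.)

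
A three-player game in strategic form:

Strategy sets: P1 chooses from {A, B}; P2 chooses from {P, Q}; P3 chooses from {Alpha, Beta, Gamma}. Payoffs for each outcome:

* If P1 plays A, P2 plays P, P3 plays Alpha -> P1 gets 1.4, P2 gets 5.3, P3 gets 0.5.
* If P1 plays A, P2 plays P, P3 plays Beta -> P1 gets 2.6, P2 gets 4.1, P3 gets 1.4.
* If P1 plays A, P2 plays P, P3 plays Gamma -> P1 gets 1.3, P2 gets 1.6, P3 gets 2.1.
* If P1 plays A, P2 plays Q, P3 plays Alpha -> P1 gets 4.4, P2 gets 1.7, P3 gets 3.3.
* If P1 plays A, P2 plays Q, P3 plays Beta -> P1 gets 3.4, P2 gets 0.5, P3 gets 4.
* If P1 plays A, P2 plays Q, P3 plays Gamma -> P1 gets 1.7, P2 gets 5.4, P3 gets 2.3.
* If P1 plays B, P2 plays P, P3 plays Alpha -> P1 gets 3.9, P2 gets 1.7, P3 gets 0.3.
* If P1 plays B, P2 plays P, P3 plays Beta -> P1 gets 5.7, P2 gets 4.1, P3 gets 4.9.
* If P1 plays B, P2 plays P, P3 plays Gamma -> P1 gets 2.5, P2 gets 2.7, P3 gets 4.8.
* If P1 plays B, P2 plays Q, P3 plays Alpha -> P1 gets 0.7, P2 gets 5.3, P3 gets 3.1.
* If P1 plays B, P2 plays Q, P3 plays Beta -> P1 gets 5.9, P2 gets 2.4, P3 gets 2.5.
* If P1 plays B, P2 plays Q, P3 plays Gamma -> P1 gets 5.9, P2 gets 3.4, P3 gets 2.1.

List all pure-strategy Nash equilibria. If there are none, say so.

For each strategy profile, look for a profitable unilateral deviation.
(A, P, Alpha): P1 can switch to B (1.4 → 3.9). Not NE.
(A, P, Beta): P1 can switch to B (2.6 → 5.7). Not NE.
(A, P, Gamma): P1 can switch to B (1.3 → 2.5). Not NE.
(A, Q, Alpha): P2 can switch to P (1.7 → 5.3). Not NE.
(A, Q, Beta): P1 can switch to B (3.4 → 5.9). Not NE.
(A, Q, Gamma): P1 can switch to B (1.7 → 5.9). Not NE.
(B, P, Beta): P1 gets 5.7, best alternative 2.6; P2 gets 4.1, best alternative 2.4; P3 gets 4.9, best alternative 4.8. No profitable deviation — NE.
(The remaining 5 profiles each have a profitable deviation by the same check.)

(B, P, Beta)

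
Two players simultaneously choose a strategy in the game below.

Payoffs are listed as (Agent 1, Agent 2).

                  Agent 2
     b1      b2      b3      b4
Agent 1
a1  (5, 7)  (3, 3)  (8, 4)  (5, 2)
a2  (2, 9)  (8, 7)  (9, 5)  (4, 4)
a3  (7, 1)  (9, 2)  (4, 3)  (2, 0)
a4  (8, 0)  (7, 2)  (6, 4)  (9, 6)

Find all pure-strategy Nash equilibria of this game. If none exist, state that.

(a4, b4)

Agent 1 against b1: payoffs 5, 2, 7, 8 → best response a4.
Agent 1 against b2: payoffs 3, 8, 9, 7 → best response a3.
Agent 1 against b3: payoffs 8, 9, 4, 6 → best response a2.
Agent 1 against b4: payoffs 5, 4, 2, 9 → best response a4.
Agent 2 against a1: payoffs 7, 3, 4, 2 → best response b1.
Agent 2 against a2: payoffs 9, 7, 5, 4 → best response b1.
Agent 2 against a3: payoffs 1, 2, 3, 0 → best response b3.
Agent 2 against a4: payoffs 0, 2, 4, 6 → best response b4.
Mutual best responses: (a4, b4).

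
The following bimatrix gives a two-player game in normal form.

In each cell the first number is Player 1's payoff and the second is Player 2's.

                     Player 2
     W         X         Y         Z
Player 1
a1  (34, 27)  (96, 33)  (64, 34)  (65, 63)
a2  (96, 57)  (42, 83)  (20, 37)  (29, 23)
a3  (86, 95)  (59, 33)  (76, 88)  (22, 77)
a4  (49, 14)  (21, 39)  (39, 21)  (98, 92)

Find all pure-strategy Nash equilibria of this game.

For each player, find the best response to each opponent profile; mutual best responses are the pure NE.
Player 1 against W: payoffs 34, 96, 86, 49 → best response a2.
Player 1 against X: payoffs 96, 42, 59, 21 → best response a1.
Player 1 against Y: payoffs 64, 20, 76, 39 → best response a3.
Player 1 against Z: payoffs 65, 29, 22, 98 → best response a4.
Player 2 against a1: payoffs 27, 33, 34, 63 → best response Z.
Player 2 against a2: payoffs 57, 83, 37, 23 → best response X.
Player 2 against a3: payoffs 95, 33, 88, 77 → best response W.
Player 2 against a4: payoffs 14, 39, 21, 92 → best response Z.
Mutual best responses: (a4, Z).

(a4, Z)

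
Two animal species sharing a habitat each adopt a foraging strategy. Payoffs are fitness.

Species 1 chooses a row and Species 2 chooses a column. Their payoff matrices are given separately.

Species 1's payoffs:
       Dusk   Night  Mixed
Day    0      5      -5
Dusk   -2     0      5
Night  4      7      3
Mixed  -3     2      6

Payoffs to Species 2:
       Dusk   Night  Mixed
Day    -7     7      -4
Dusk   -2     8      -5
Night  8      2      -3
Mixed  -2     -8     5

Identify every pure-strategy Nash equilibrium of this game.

For each strategy profile, look for a profitable unilateral deviation.
(Day, Dusk): Species 1 can switch to Night (0 → 4). Not NE.
(Day, Night): Species 1 can switch to Night (5 → 7). Not NE.
(Day, Mixed): Species 1 can switch to Dusk (-5 → 5). Not NE.
(Dusk, Dusk): Species 1 can switch to Day (-2 → 0). Not NE.
(Dusk, Night): Species 1 can switch to Day (0 → 5). Not NE.
(Dusk, Mixed): Species 1 can switch to Mixed (5 → 6). Not NE.
(Night, Dusk): Species 1 gets 4, best alternative 0; Species 2 gets 8, best alternative 2. No profitable deviation — NE.
(Night, Night): Species 2 can switch to Dusk (2 → 8). Not NE.
(Night, Mixed): Species 1 can switch to Dusk (3 → 5). Not NE.
(Mixed, Mixed): Species 1 gets 6, best alternative 5; Species 2 gets 5, best alternative -2. No profitable deviation — NE.
(The remaining 2 profiles each have a profitable deviation by the same check.)

Pure-strategy Nash equilibria: (Night, Dusk), (Mixed, Mixed)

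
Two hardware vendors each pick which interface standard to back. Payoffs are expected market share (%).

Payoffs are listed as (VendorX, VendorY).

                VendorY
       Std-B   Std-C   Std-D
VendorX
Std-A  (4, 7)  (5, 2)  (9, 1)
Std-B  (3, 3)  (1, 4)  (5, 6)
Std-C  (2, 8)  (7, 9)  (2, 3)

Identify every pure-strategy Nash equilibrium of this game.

(Std-A, Std-B) and (Std-C, Std-C)

VendorX against Std-B: payoffs 4, 3, 2 → best response Std-A.
VendorX against Std-C: payoffs 5, 1, 7 → best response Std-C.
VendorX against Std-D: payoffs 9, 5, 2 → best response Std-A.
VendorY against Std-A: payoffs 7, 2, 1 → best response Std-B.
VendorY against Std-B: payoffs 3, 4, 6 → best response Std-D.
VendorY against Std-C: payoffs 8, 9, 3 → best response Std-C.
Mutual best responses: (Std-A, Std-B); (Std-C, Std-C).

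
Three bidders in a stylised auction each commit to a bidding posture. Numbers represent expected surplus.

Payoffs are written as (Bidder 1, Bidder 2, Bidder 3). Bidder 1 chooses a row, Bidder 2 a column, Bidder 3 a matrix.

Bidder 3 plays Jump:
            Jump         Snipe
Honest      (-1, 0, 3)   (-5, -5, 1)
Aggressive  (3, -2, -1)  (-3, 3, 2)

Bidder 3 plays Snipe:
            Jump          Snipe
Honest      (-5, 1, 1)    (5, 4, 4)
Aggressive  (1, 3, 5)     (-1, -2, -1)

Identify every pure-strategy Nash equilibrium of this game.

For each player, find the best response to each opponent profile; mutual best responses are the pure NE.
Bidder 1 against (Jump, Jump): payoffs -1, 3 → best response Aggressive.
Bidder 1 against (Jump, Snipe): payoffs -5, 1 → best response Aggressive.
Bidder 1 against (Snipe, Jump): payoffs -5, -3 → best response Aggressive.
Bidder 1 against (Snipe, Snipe): payoffs 5, -1 → best response Honest.
Bidder 2 against (Honest, Jump): payoffs 0, -5 → best response Jump.
Bidder 2 against (Honest, Snipe): payoffs 1, 4 → best response Snipe.
Bidder 2 against (Aggressive, Jump): payoffs -2, 3 → best response Snipe.
Bidder 2 against (Aggressive, Snipe): payoffs 3, -2 → best response Jump.
Bidder 3 against (Honest, Jump): payoffs 3, 1 → best response Jump.
Bidder 3 against (Honest, Snipe): payoffs 1, 4 → best response Snipe.
Bidder 3 against (Aggressive, Jump): payoffs -1, 5 → best response Snipe.
Bidder 3 against (Aggressive, Snipe): payoffs 2, -1 → best response Jump.
Mutual best responses: (Honest, Snipe, Snipe); (Aggressive, Jump, Snipe); (Aggressive, Snipe, Jump).

(Honest, Snipe, Snipe), (Aggressive, Jump, Snipe), (Aggressive, Snipe, Jump)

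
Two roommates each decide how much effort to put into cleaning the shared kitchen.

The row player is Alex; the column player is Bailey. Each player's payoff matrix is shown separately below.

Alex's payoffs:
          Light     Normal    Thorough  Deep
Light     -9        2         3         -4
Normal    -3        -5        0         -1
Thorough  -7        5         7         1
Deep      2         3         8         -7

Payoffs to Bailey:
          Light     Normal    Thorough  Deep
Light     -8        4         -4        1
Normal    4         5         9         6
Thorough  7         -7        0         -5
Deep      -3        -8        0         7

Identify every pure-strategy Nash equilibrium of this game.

For each strategy profile, look for a profitable unilateral deviation.
(Light, Light): Alex can switch to Normal (-9 → -3). Not NE.
(Light, Normal): Alex can switch to Thorough (2 → 5). Not NE.
(Light, Thorough): Alex can switch to Thorough (3 → 7). Not NE.
(Light, Deep): Alex can switch to Normal (-4 → -1). Not NE.
(Normal, Light): Alex can switch to Deep (-3 → 2). Not NE.
(Normal, Normal): Alex can switch to Light (-5 → 2). Not NE.
(The remaining 10 profiles each have a profitable deviation by the same check.)

There is no pure-strategy Nash equilibrium.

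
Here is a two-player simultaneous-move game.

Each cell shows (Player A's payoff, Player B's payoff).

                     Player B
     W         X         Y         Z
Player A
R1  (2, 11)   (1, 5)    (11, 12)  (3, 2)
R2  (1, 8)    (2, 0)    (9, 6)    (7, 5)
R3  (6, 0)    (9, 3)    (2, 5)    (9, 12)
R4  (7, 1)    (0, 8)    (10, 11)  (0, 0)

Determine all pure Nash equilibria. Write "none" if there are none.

(R1, W): Player A can switch to R3 (2 → 6). Not NE.
(R1, X): Player A can switch to R2 (1 → 2). Not NE.
(R1, Y): Player A gets 11, best alternative 10; Player B gets 12, best alternative 11. No profitable deviation — NE.
(R1, Z): Player A can switch to R2 (3 → 7). Not NE.
(R2, W): Player A can switch to R1 (1 → 2). Not NE.
(R2, X): Player A can switch to R3 (2 → 9). Not NE.
(R2, Y): Player A can switch to R1 (9 → 11). Not NE.
(R2, Z): Player A can switch to R3 (7 → 9). Not NE.
(R3, W): Player A can switch to R4 (6 → 7). Not NE.
(R3, X): Player B can switch to Y (3 → 5). Not NE.
(R3, Y): Player A can switch to R1 (2 → 11). Not NE.
(R3, Z): Player A gets 9, best alternative 7; Player B gets 12, best alternative 5. No profitable deviation — NE.
(R4, W): Player B can switch to X (1 → 8). Not NE.
(R4, X): Player A can switch to R1 (0 → 1). Not NE.
(The remaining 2 profiles each have a profitable deviation by the same check.)

(R1, Y) and (R3, Z)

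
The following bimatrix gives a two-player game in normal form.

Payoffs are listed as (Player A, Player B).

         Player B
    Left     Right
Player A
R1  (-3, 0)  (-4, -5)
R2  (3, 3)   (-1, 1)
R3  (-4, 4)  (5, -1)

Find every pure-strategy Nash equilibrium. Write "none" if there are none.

(R2, Left)

Player A against Left: payoffs -3, 3, -4 → best response R2.
Player A against Right: payoffs -4, -1, 5 → best response R3.
Player B against R1: payoffs 0, -5 → best response Left.
Player B against R2: payoffs 3, 1 → best response Left.
Player B against R3: payoffs 4, -1 → best response Left.
Mutual best responses: (R2, Left).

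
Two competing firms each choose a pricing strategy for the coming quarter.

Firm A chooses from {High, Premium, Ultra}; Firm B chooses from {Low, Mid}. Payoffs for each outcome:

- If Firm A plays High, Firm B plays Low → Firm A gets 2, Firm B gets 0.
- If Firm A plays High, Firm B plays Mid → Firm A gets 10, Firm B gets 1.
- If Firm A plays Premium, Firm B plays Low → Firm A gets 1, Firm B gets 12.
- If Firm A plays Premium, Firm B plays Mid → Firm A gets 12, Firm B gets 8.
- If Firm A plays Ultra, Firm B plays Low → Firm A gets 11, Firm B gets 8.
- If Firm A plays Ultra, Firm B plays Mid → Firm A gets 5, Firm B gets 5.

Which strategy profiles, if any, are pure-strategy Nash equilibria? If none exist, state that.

Firm A against Low: payoffs 2, 1, 11 → best response Ultra.
Firm A against Mid: payoffs 10, 12, 5 → best response Premium.
Firm B against High: payoffs 0, 1 → best response Mid.
Firm B against Premium: payoffs 12, 8 → best response Low.
Firm B against Ultra: payoffs 8, 5 → best response Low.
Mutual best responses: (Ultra, Low).

(Ultra, Low)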